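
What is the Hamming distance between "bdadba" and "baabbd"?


Comparing "bdadba" and "baabbd" position by position:
  Position 0: 'b' vs 'b' => same
  Position 1: 'd' vs 'a' => differ
  Position 2: 'a' vs 'a' => same
  Position 3: 'd' vs 'b' => differ
  Position 4: 'b' vs 'b' => same
  Position 5: 'a' vs 'd' => differ
Total differences (Hamming distance): 3

3


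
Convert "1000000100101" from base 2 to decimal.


Input: "1000000100101" in base 2
Positional expansion:
  Digit '1' (value 1) x 2^12 = 4096
  Digit '0' (value 0) x 2^11 = 0
  Digit '0' (value 0) x 2^10 = 0
  Digit '0' (value 0) x 2^9 = 0
  Digit '0' (value 0) x 2^8 = 0
  Digit '0' (value 0) x 2^7 = 0
  Digit '0' (value 0) x 2^6 = 0
  Digit '1' (value 1) x 2^5 = 32
  Digit '0' (value 0) x 2^4 = 0
  Digit '0' (value 0) x 2^3 = 0
  Digit '1' (value 1) x 2^2 = 4
  Digit '0' (value 0) x 2^1 = 0
  Digit '1' (value 1) x 2^0 = 1
Sum = 4133

4133


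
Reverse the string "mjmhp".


Input: mjmhp
Reading characters right to left:
  Position 4: 'p'
  Position 3: 'h'
  Position 2: 'm'
  Position 1: 'j'
  Position 0: 'm'
Reversed: phmjm

phmjm


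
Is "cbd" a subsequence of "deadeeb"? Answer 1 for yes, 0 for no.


Check if "cbd" is a subsequence of "deadeeb"
Greedy scan:
  Position 0 ('d'): no match needed
  Position 1 ('e'): no match needed
  Position 2 ('a'): no match needed
  Position 3 ('d'): no match needed
  Position 4 ('e'): no match needed
  Position 5 ('e'): no match needed
  Position 6 ('b'): no match needed
Only matched 0/3 characters => not a subsequence

0


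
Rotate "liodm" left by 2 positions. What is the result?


Input: "liodm", rotate left by 2
First 2 characters: "li"
Remaining characters: "odm"
Concatenate remaining + first: "odm" + "li" = "odmli"

odmli


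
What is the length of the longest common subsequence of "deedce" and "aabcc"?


LCS of "deedce" and "aabcc"
DP table:
           a    a    b    c    c
      0    0    0    0    0    0
  d   0    0    0    0    0    0
  e   0    0    0    0    0    0
  e   0    0    0    0    0    0
  d   0    0    0    0    0    0
  c   0    0    0    0    1    1
  e   0    0    0    0    1    1
LCS length = dp[6][5] = 1

1


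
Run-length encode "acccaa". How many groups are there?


Input: acccaa
Scanning for consecutive runs:
  Group 1: 'a' x 1 (positions 0-0)
  Group 2: 'c' x 3 (positions 1-3)
  Group 3: 'a' x 2 (positions 4-5)
Total groups: 3

3


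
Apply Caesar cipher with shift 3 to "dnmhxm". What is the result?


Caesar cipher: shift "dnmhxm" by 3
  'd' (pos 3) + 3 = pos 6 = 'g'
  'n' (pos 13) + 3 = pos 16 = 'q'
  'm' (pos 12) + 3 = pos 15 = 'p'
  'h' (pos 7) + 3 = pos 10 = 'k'
  'x' (pos 23) + 3 = pos 0 = 'a'
  'm' (pos 12) + 3 = pos 15 = 'p'
Result: gqpkap

gqpkap


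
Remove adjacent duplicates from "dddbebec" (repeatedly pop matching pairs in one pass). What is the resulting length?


Input: dddbebec
Stack-based adjacent duplicate removal:
  Read 'd': push. Stack: d
  Read 'd': matches stack top 'd' => pop. Stack: (empty)
  Read 'd': push. Stack: d
  Read 'b': push. Stack: db
  Read 'e': push. Stack: dbe
  Read 'b': push. Stack: dbeb
  Read 'e': push. Stack: dbebe
  Read 'c': push. Stack: dbebec
Final stack: "dbebec" (length 6)

6


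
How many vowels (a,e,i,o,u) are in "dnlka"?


Input: dnlka
Checking each character:
  'd' at position 0: consonant
  'n' at position 1: consonant
  'l' at position 2: consonant
  'k' at position 3: consonant
  'a' at position 4: vowel (running total: 1)
Total vowels: 1

1


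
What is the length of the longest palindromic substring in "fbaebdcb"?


Input: "fbaebdcb"
Checking substrings for palindromes:
  No multi-char palindromic substrings found
Longest palindromic substring: "f" with length 1

1


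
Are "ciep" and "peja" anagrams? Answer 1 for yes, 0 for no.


Strings: "ciep", "peja"
Sorted first:  ceip
Sorted second: aejp
Differ at position 0: 'c' vs 'a' => not anagrams

0


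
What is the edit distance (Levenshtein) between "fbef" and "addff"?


Computing edit distance: "fbef" -> "addff"
DP table:
           a    d    d    f    f
      0    1    2    3    4    5
  f   1    1    2    3    3    4
  b   2    2    2    3    4    4
  e   3    3    3    3    4    5
  f   4    4    4    4    3    4
Edit distance = dp[4][5] = 4

4


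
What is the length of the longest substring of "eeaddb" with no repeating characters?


Input: "eeaddb"
Sliding window (track last position of each char):
  Position 0 ('e'): window [0,0] length 1 -- new best
  Position 1 ('e'): repeat (last at 0), move window start to 1
  Position 1 ('e'): window [1,1] length 1
  Position 2 ('a'): window [1,2] length 2 -- new best
  Position 3 ('d'): window [1,3] length 3 -- new best
  Position 4 ('d'): repeat (last at 3), move window start to 4
  Position 4 ('d'): window [4,4] length 1
  Position 5 ('b'): window [4,5] length 2
Longest substring with no repeats: "ead" with length 3

3


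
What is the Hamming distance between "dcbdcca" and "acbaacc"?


Comparing "dcbdcca" and "acbaacc" position by position:
  Position 0: 'd' vs 'a' => differ
  Position 1: 'c' vs 'c' => same
  Position 2: 'b' vs 'b' => same
  Position 3: 'd' vs 'a' => differ
  Position 4: 'c' vs 'a' => differ
  Position 5: 'c' vs 'c' => same
  Position 6: 'a' vs 'c' => differ
Total differences (Hamming distance): 4

4


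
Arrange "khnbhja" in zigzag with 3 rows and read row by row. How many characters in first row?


Zigzag "khnbhja" into 3 rows:
Placing characters:
  'k' => row 0
  'h' => row 1
  'n' => row 2
  'b' => row 1
  'h' => row 0
  'j' => row 1
  'a' => row 2
Rows:
  Row 0: "kh"
  Row 1: "hbj"
  Row 2: "na"
First row length: 2

2


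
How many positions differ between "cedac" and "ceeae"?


Comparing "cedac" and "ceeae" position by position:
  Position 0: 'c' vs 'c' => same
  Position 1: 'e' vs 'e' => same
  Position 2: 'd' vs 'e' => DIFFER
  Position 3: 'a' vs 'a' => same
  Position 4: 'c' vs 'e' => DIFFER
Positions that differ: 2

2


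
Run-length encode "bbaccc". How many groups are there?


Input: bbaccc
Scanning for consecutive runs:
  Group 1: 'b' x 2 (positions 0-1)
  Group 2: 'a' x 1 (positions 2-2)
  Group 3: 'c' x 3 (positions 3-5)
Total groups: 3

3


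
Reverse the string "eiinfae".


Input: eiinfae
Reading characters right to left:
  Position 6: 'e'
  Position 5: 'a'
  Position 4: 'f'
  Position 3: 'n'
  Position 2: 'i'
  Position 1: 'i'
  Position 0: 'e'
Reversed: eafniie

eafniie


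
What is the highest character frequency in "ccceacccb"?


Input: ccceacccb
Character counts:
  'a': 1
  'b': 1
  'c': 6
  'e': 1
Maximum frequency: 6

6


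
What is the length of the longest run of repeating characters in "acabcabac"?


Input: "acabcabac"
Scanning for longest run:
  Position 1 ('c'): new char, reset run to 1
  Position 2 ('a'): new char, reset run to 1
  Position 3 ('b'): new char, reset run to 1
  Position 4 ('c'): new char, reset run to 1
  Position 5 ('a'): new char, reset run to 1
  Position 6 ('b'): new char, reset run to 1
  Position 7 ('a'): new char, reset run to 1
  Position 8 ('c'): new char, reset run to 1
Longest run: 'a' with length 1

1


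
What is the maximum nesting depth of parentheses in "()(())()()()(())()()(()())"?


Input: "()(())()()()(())()()(()())"
Tracking depth:
  Position 0 '(': depth becomes 1
  Position 1 ')': depth becomes 0
  Position 2 '(': depth becomes 1
  Position 3 '(': depth becomes 2
  Position 4 ')': depth becomes 1
  Position 5 ')': depth becomes 0
  Position 6 '(': depth becomes 1
  Position 7 ')': depth becomes 0
  Position 8 '(': depth becomes 1
  Position 9 ')': depth becomes 0
  Position 10 '(': depth becomes 1
  Position 11 ')': depth becomes 0
  Position 12 '(': depth becomes 1
  Position 13 '(': depth becomes 2
  Position 14 ')': depth becomes 1
  Position 15 ')': depth becomes 0
  Position 16 '(': depth becomes 1
  Position 17 ')': depth becomes 0
  Position 18 '(': depth becomes 1
  Position 19 ')': depth becomes 0
  Position 20 '(': depth becomes 1
  Position 21 '(': depth becomes 2
  Position 22 ')': depth becomes 1
  Position 23 '(': depth becomes 2
  Position 24 ')': depth becomes 1
  Position 25 ')': depth becomes 0
Maximum depth reached: 2

2


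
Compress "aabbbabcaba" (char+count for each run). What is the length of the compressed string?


Input: aabbbabcaba
Runs:
  'a' x 2 => "a2"
  'b' x 3 => "b3"
  'a' x 1 => "a1"
  'b' x 1 => "b1"
  'c' x 1 => "c1"
  'a' x 1 => "a1"
  'b' x 1 => "b1"
  'a' x 1 => "a1"
Compressed: "a2b3a1b1c1a1b1a1"
Compressed length: 16

16


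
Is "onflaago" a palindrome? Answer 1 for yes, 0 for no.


Input: onflaago
Reversed: ogaalfno
  Compare pos 0 ('o') with pos 7 ('o'): match
  Compare pos 1 ('n') with pos 6 ('g'): MISMATCH
  Compare pos 2 ('f') with pos 5 ('a'): MISMATCH
  Compare pos 3 ('l') with pos 4 ('a'): MISMATCH
Result: not a palindrome

0


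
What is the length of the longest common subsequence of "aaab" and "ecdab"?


LCS of "aaab" and "ecdab"
DP table:
           e    c    d    a    b
      0    0    0    0    0    0
  a   0    0    0    0    1    1
  a   0    0    0    0    1    1
  a   0    0    0    0    1    1
  b   0    0    0    0    1    2
LCS length = dp[4][5] = 2

2


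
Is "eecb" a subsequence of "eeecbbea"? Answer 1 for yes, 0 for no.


Check if "eecb" is a subsequence of "eeecbbea"
Greedy scan:
  Position 0 ('e'): matches sub[0] = 'e'
  Position 1 ('e'): matches sub[1] = 'e'
  Position 2 ('e'): no match needed
  Position 3 ('c'): matches sub[2] = 'c'
  Position 4 ('b'): matches sub[3] = 'b'
  Position 5 ('b'): no match needed
  Position 6 ('e'): no match needed
  Position 7 ('a'): no match needed
All 4 characters matched => is a subsequence

1


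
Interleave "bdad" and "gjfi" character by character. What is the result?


Interleaving "bdad" and "gjfi":
  Position 0: 'b' from first, 'g' from second => "bg"
  Position 1: 'd' from first, 'j' from second => "dj"
  Position 2: 'a' from first, 'f' from second => "af"
  Position 3: 'd' from first, 'i' from second => "di"
Result: bgdjafdi

bgdjafdi


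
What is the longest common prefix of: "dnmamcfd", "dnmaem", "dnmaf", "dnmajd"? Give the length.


Words: dnmamcfd, dnmaem, dnmaf, dnmajd
  Position 0: all 'd' => match
  Position 1: all 'n' => match
  Position 2: all 'm' => match
  Position 3: all 'a' => match
  Position 4: ('m', 'e', 'f', 'j') => mismatch, stop
LCP = "dnma" (length 4)

4


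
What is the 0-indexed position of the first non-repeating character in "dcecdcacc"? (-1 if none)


Input: dcecdcacc
Character frequencies:
  'a': 1
  'c': 5
  'd': 2
  'e': 1
Scanning left to right for freq == 1:
  Position 0 ('d'): freq=2, skip
  Position 1 ('c'): freq=5, skip
  Position 2 ('e'): unique! => answer = 2

2


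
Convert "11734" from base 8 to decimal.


Input: "11734" in base 8
Positional expansion:
  Digit '1' (value 1) x 8^4 = 4096
  Digit '1' (value 1) x 8^3 = 512
  Digit '7' (value 7) x 8^2 = 448
  Digit '3' (value 3) x 8^1 = 24
  Digit '4' (value 4) x 8^0 = 4
Sum = 5084

5084


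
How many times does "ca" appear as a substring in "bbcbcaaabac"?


Searching for "ca" in "bbcbcaaabac"
Scanning each position:
  Position 0: "bb" => no
  Position 1: "bc" => no
  Position 2: "cb" => no
  Position 3: "bc" => no
  Position 4: "ca" => MATCH
  Position 5: "aa" => no
  Position 6: "aa" => no
  Position 7: "ab" => no
  Position 8: "ba" => no
  Position 9: "ac" => no
Total occurrences: 1

1


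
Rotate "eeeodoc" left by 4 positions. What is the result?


Input: "eeeodoc", rotate left by 4
First 4 characters: "eeeo"
Remaining characters: "doc"
Concatenate remaining + first: "doc" + "eeeo" = "doceeeo"

doceeeo


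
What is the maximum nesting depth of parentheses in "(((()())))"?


Input: "(((()())))"
Tracking depth:
  Position 0 '(': depth becomes 1
  Position 1 '(': depth becomes 2
  Position 2 '(': depth becomes 3
  Position 3 '(': depth becomes 4
  Position 4 ')': depth becomes 3
  Position 5 '(': depth becomes 4
  Position 6 ')': depth becomes 3
  Position 7 ')': depth becomes 2
  Position 8 ')': depth becomes 1
  Position 9 ')': depth becomes 0
Maximum depth reached: 4

4


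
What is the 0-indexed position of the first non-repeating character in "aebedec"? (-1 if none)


Input: aebedec
Character frequencies:
  'a': 1
  'b': 1
  'c': 1
  'd': 1
  'e': 3
Scanning left to right for freq == 1:
  Position 0 ('a'): unique! => answer = 0

0


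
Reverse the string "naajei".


Input: naajei
Reading characters right to left:
  Position 5: 'i'
  Position 4: 'e'
  Position 3: 'j'
  Position 2: 'a'
  Position 1: 'a'
  Position 0: 'n'
Reversed: iejaan

iejaan


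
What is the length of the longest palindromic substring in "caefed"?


Input: "caefed"
Checking substrings for palindromes:
  [2:5] "efe" (len 3) => palindrome
Longest palindromic substring: "efe" with length 3

3


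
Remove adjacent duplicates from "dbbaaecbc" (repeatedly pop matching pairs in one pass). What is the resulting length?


Input: dbbaaecbc
Stack-based adjacent duplicate removal:
  Read 'd': push. Stack: d
  Read 'b': push. Stack: db
  Read 'b': matches stack top 'b' => pop. Stack: d
  Read 'a': push. Stack: da
  Read 'a': matches stack top 'a' => pop. Stack: d
  Read 'e': push. Stack: de
  Read 'c': push. Stack: dec
  Read 'b': push. Stack: decb
  Read 'c': push. Stack: decbc
Final stack: "decbc" (length 5)

5


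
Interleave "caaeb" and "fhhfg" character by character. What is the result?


Interleaving "caaeb" and "fhhfg":
  Position 0: 'c' from first, 'f' from second => "cf"
  Position 1: 'a' from first, 'h' from second => "ah"
  Position 2: 'a' from first, 'h' from second => "ah"
  Position 3: 'e' from first, 'f' from second => "ef"
  Position 4: 'b' from first, 'g' from second => "bg"
Result: cfahahefbg

cfahahefbg


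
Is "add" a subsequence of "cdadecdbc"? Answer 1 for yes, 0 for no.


Check if "add" is a subsequence of "cdadecdbc"
Greedy scan:
  Position 0 ('c'): no match needed
  Position 1 ('d'): no match needed
  Position 2 ('a'): matches sub[0] = 'a'
  Position 3 ('d'): matches sub[1] = 'd'
  Position 4 ('e'): no match needed
  Position 5 ('c'): no match needed
  Position 6 ('d'): matches sub[2] = 'd'
  Position 7 ('b'): no match needed
  Position 8 ('c'): no match needed
All 3 characters matched => is a subsequence

1


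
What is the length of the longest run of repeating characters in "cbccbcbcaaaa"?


Input: "cbccbcbcaaaa"
Scanning for longest run:
  Position 1 ('b'): new char, reset run to 1
  Position 2 ('c'): new char, reset run to 1
  Position 3 ('c'): continues run of 'c', length=2
  Position 4 ('b'): new char, reset run to 1
  Position 5 ('c'): new char, reset run to 1
  Position 6 ('b'): new char, reset run to 1
  Position 7 ('c'): new char, reset run to 1
  Position 8 ('a'): new char, reset run to 1
  Position 9 ('a'): continues run of 'a', length=2
  Position 10 ('a'): continues run of 'a', length=3
  Position 11 ('a'): continues run of 'a', length=4
Longest run: 'a' with length 4

4


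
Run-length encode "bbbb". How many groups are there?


Input: bbbb
Scanning for consecutive runs:
  Group 1: 'b' x 4 (positions 0-3)
Total groups: 1

1


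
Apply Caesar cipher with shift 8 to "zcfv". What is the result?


Caesar cipher: shift "zcfv" by 8
  'z' (pos 25) + 8 = pos 7 = 'h'
  'c' (pos 2) + 8 = pos 10 = 'k'
  'f' (pos 5) + 8 = pos 13 = 'n'
  'v' (pos 21) + 8 = pos 3 = 'd'
Result: hknd

hknd


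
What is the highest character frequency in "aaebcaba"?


Input: aaebcaba
Character counts:
  'a': 4
  'b': 2
  'c': 1
  'e': 1
Maximum frequency: 4

4


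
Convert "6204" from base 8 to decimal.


Input: "6204" in base 8
Positional expansion:
  Digit '6' (value 6) x 8^3 = 3072
  Digit '2' (value 2) x 8^2 = 128
  Digit '0' (value 0) x 8^1 = 0
  Digit '4' (value 4) x 8^0 = 4
Sum = 3204

3204


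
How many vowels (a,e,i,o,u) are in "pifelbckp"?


Input: pifelbckp
Checking each character:
  'p' at position 0: consonant
  'i' at position 1: vowel (running total: 1)
  'f' at position 2: consonant
  'e' at position 3: vowel (running total: 2)
  'l' at position 4: consonant
  'b' at position 5: consonant
  'c' at position 6: consonant
  'k' at position 7: consonant
  'p' at position 8: consonant
Total vowels: 2

2


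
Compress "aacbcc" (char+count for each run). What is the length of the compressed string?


Input: aacbcc
Runs:
  'a' x 2 => "a2"
  'c' x 1 => "c1"
  'b' x 1 => "b1"
  'c' x 2 => "c2"
Compressed: "a2c1b1c2"
Compressed length: 8

8


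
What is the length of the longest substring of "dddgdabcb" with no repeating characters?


Input: "dddgdabcb"
Sliding window (track last position of each char):
  Position 0 ('d'): window [0,0] length 1 -- new best
  Position 1 ('d'): repeat (last at 0), move window start to 1
  Position 1 ('d'): window [1,1] length 1
  Position 2 ('d'): repeat (last at 1), move window start to 2
  Position 2 ('d'): window [2,2] length 1
  Position 3 ('g'): window [2,3] length 2 -- new best
  Position 4 ('d'): repeat (last at 2), move window start to 3
  Position 4 ('d'): window [3,4] length 2
  Position 5 ('a'): window [3,5] length 3 -- new best
  Position 6 ('b'): window [3,6] length 4 -- new best
  Position 7 ('c'): window [3,7] length 5 -- new best
  Position 8 ('b'): repeat (last at 6), move window start to 7
  Position 8 ('b'): window [7,8] length 2
Longest substring with no repeats: "gdabc" with length 5

5


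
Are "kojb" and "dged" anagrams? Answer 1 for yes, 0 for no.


Strings: "kojb", "dged"
Sorted first:  bjko
Sorted second: ddeg
Differ at position 0: 'b' vs 'd' => not anagrams

0


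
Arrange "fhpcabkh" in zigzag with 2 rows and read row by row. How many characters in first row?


Zigzag "fhpcabkh" into 2 rows:
Placing characters:
  'f' => row 0
  'h' => row 1
  'p' => row 0
  'c' => row 1
  'a' => row 0
  'b' => row 1
  'k' => row 0
  'h' => row 1
Rows:
  Row 0: "fpak"
  Row 1: "hcbh"
First row length: 4

4


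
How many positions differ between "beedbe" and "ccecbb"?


Comparing "beedbe" and "ccecbb" position by position:
  Position 0: 'b' vs 'c' => DIFFER
  Position 1: 'e' vs 'c' => DIFFER
  Position 2: 'e' vs 'e' => same
  Position 3: 'd' vs 'c' => DIFFER
  Position 4: 'b' vs 'b' => same
  Position 5: 'e' vs 'b' => DIFFER
Positions that differ: 4

4


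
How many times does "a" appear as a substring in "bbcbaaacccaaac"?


Searching for "a" in "bbcbaaacccaaac"
Scanning each position:
  Position 0: "b" => no
  Position 1: "b" => no
  Position 2: "c" => no
  Position 3: "b" => no
  Position 4: "a" => MATCH
  Position 5: "a" => MATCH
  Position 6: "a" => MATCH
  Position 7: "c" => no
  Position 8: "c" => no
  Position 9: "c" => no
  Position 10: "a" => MATCH
  Position 11: "a" => MATCH
  Position 12: "a" => MATCH
  Position 13: "c" => no
Total occurrences: 6

6


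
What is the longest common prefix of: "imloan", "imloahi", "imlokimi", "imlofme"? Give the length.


Words: imloan, imloahi, imlokimi, imlofme
  Position 0: all 'i' => match
  Position 1: all 'm' => match
  Position 2: all 'l' => match
  Position 3: all 'o' => match
  Position 4: ('a', 'a', 'k', 'f') => mismatch, stop
LCP = "imlo" (length 4)

4


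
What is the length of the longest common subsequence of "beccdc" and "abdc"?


LCS of "beccdc" and "abdc"
DP table:
           a    b    d    c
      0    0    0    0    0
  b   0    0    1    1    1
  e   0    0    1    1    1
  c   0    0    1    1    2
  c   0    0    1    1    2
  d   0    0    1    2    2
  c   0    0    1    2    3
LCS length = dp[6][4] = 3

3


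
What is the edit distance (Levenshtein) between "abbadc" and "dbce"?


Computing edit distance: "abbadc" -> "dbce"
DP table:
           d    b    c    e
      0    1    2    3    4
  a   1    1    2    3    4
  b   2    2    1    2    3
  b   3    3    2    2    3
  a   4    4    3    3    3
  d   5    4    4    4    4
  c   6    5    5    4    5
Edit distance = dp[6][4] = 5

5


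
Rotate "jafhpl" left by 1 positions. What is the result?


Input: "jafhpl", rotate left by 1
First 1 characters: "j"
Remaining characters: "afhpl"
Concatenate remaining + first: "afhpl" + "j" = "afhplj"

afhplj


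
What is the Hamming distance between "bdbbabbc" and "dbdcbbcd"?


Comparing "bdbbabbc" and "dbdcbbcd" position by position:
  Position 0: 'b' vs 'd' => differ
  Position 1: 'd' vs 'b' => differ
  Position 2: 'b' vs 'd' => differ
  Position 3: 'b' vs 'c' => differ
  Position 4: 'a' vs 'b' => differ
  Position 5: 'b' vs 'b' => same
  Position 6: 'b' vs 'c' => differ
  Position 7: 'c' vs 'd' => differ
Total differences (Hamming distance): 7

7


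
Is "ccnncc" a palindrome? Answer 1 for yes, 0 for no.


Input: ccnncc
Reversed: ccnncc
  Compare pos 0 ('c') with pos 5 ('c'): match
  Compare pos 1 ('c') with pos 4 ('c'): match
  Compare pos 2 ('n') with pos 3 ('n'): match
Result: palindrome

1


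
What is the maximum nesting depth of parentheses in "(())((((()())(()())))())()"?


Input: "(())((((()())(()())))())()"
Tracking depth:
  Position 0 '(': depth becomes 1
  Position 1 '(': depth becomes 2
  Position 2 ')': depth becomes 1
  Position 3 ')': depth becomes 0
  Position 4 '(': depth becomes 1
  Position 5 '(': depth becomes 2
  Position 6 '(': depth becomes 3
  Position 7 '(': depth becomes 4
  Position 8 '(': depth becomes 5
  Position 9 ')': depth becomes 4
  Position 10 '(': depth becomes 5
  Position 11 ')': depth becomes 4
  Position 12 ')': depth becomes 3
  Position 13 '(': depth becomes 4
  Position 14 '(': depth becomes 5
  Position 15 ')': depth becomes 4
  Position 16 '(': depth becomes 5
  Position 17 ')': depth becomes 4
  Position 18 ')': depth becomes 3
  Position 19 ')': depth becomes 2
  Position 20 ')': depth becomes 1
  Position 21 '(': depth becomes 2
  Position 22 ')': depth becomes 1
  Position 23 ')': depth becomes 0
  Position 24 '(': depth becomes 1
  Position 25 ')': depth becomes 0
Maximum depth reached: 5

5


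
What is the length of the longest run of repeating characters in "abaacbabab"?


Input: "abaacbabab"
Scanning for longest run:
  Position 1 ('b'): new char, reset run to 1
  Position 2 ('a'): new char, reset run to 1
  Position 3 ('a'): continues run of 'a', length=2
  Position 4 ('c'): new char, reset run to 1
  Position 5 ('b'): new char, reset run to 1
  Position 6 ('a'): new char, reset run to 1
  Position 7 ('b'): new char, reset run to 1
  Position 8 ('a'): new char, reset run to 1
  Position 9 ('b'): new char, reset run to 1
Longest run: 'a' with length 2

2


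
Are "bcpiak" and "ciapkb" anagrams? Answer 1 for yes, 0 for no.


Strings: "bcpiak", "ciapkb"
Sorted first:  abcikp
Sorted second: abcikp
Sorted forms match => anagrams

1


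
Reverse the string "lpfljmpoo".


Input: lpfljmpoo
Reading characters right to left:
  Position 8: 'o'
  Position 7: 'o'
  Position 6: 'p'
  Position 5: 'm'
  Position 4: 'j'
  Position 3: 'l'
  Position 2: 'f'
  Position 1: 'p'
  Position 0: 'l'
Reversed: oopmjlfpl

oopmjlfpl


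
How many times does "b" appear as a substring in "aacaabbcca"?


Searching for "b" in "aacaabbcca"
Scanning each position:
  Position 0: "a" => no
  Position 1: "a" => no
  Position 2: "c" => no
  Position 3: "a" => no
  Position 4: "a" => no
  Position 5: "b" => MATCH
  Position 6: "b" => MATCH
  Position 7: "c" => no
  Position 8: "c" => no
  Position 9: "a" => no
Total occurrences: 2

2


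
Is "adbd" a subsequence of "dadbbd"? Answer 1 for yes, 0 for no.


Check if "adbd" is a subsequence of "dadbbd"
Greedy scan:
  Position 0 ('d'): no match needed
  Position 1 ('a'): matches sub[0] = 'a'
  Position 2 ('d'): matches sub[1] = 'd'
  Position 3 ('b'): matches sub[2] = 'b'
  Position 4 ('b'): no match needed
  Position 5 ('d'): matches sub[3] = 'd'
All 4 characters matched => is a subsequence

1


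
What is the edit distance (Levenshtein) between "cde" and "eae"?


Computing edit distance: "cde" -> "eae"
DP table:
           e    a    e
      0    1    2    3
  c   1    1    2    3
  d   2    2    2    3
  e   3    2    3    2
Edit distance = dp[3][3] = 2

2


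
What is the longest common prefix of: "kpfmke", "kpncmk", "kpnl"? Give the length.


Words: kpfmke, kpncmk, kpnl
  Position 0: all 'k' => match
  Position 1: all 'p' => match
  Position 2: ('f', 'n', 'n') => mismatch, stop
LCP = "kp" (length 2)

2


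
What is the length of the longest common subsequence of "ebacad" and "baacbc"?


LCS of "ebacad" and "baacbc"
DP table:
           b    a    a    c    b    c
      0    0    0    0    0    0    0
  e   0    0    0    0    0    0    0
  b   0    1    1    1    1    1    1
  a   0    1    2    2    2    2    2
  c   0    1    2    2    3    3    3
  a   0    1    2    3    3    3    3
  d   0    1    2    3    3    3    3
LCS length = dp[6][6] = 3

3


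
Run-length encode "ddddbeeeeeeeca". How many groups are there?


Input: ddddbeeeeeeeca
Scanning for consecutive runs:
  Group 1: 'd' x 4 (positions 0-3)
  Group 2: 'b' x 1 (positions 4-4)
  Group 3: 'e' x 7 (positions 5-11)
  Group 4: 'c' x 1 (positions 12-12)
  Group 5: 'a' x 1 (positions 13-13)
Total groups: 5

5


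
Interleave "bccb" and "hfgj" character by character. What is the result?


Interleaving "bccb" and "hfgj":
  Position 0: 'b' from first, 'h' from second => "bh"
  Position 1: 'c' from first, 'f' from second => "cf"
  Position 2: 'c' from first, 'g' from second => "cg"
  Position 3: 'b' from first, 'j' from second => "bj"
Result: bhcfcgbj

bhcfcgbj


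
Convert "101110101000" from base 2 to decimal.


Input: "101110101000" in base 2
Positional expansion:
  Digit '1' (value 1) x 2^11 = 2048
  Digit '0' (value 0) x 2^10 = 0
  Digit '1' (value 1) x 2^9 = 512
  Digit '1' (value 1) x 2^8 = 256
  Digit '1' (value 1) x 2^7 = 128
  Digit '0' (value 0) x 2^6 = 0
  Digit '1' (value 1) x 2^5 = 32
  Digit '0' (value 0) x 2^4 = 0
  Digit '1' (value 1) x 2^3 = 8
  Digit '0' (value 0) x 2^2 = 0
  Digit '0' (value 0) x 2^1 = 0
  Digit '0' (value 0) x 2^0 = 0
Sum = 2984

2984


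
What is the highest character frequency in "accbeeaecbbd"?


Input: accbeeaecbbd
Character counts:
  'a': 2
  'b': 3
  'c': 3
  'd': 1
  'e': 3
Maximum frequency: 3

3


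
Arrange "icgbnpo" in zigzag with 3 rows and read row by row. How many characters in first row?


Zigzag "icgbnpo" into 3 rows:
Placing characters:
  'i' => row 0
  'c' => row 1
  'g' => row 2
  'b' => row 1
  'n' => row 0
  'p' => row 1
  'o' => row 2
Rows:
  Row 0: "in"
  Row 1: "cbp"
  Row 2: "go"
First row length: 2

2


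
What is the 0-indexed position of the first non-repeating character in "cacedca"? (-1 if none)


Input: cacedca
Character frequencies:
  'a': 2
  'c': 3
  'd': 1
  'e': 1
Scanning left to right for freq == 1:
  Position 0 ('c'): freq=3, skip
  Position 1 ('a'): freq=2, skip
  Position 2 ('c'): freq=3, skip
  Position 3 ('e'): unique! => answer = 3

3


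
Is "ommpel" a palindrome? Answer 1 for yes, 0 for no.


Input: ommpel
Reversed: lepmmo
  Compare pos 0 ('o') with pos 5 ('l'): MISMATCH
  Compare pos 1 ('m') with pos 4 ('e'): MISMATCH
  Compare pos 2 ('m') with pos 3 ('p'): MISMATCH
Result: not a palindrome

0


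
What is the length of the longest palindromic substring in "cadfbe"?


Input: "cadfbe"
Checking substrings for palindromes:
  No multi-char palindromic substrings found
Longest palindromic substring: "c" with length 1

1


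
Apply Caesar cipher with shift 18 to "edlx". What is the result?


Caesar cipher: shift "edlx" by 18
  'e' (pos 4) + 18 = pos 22 = 'w'
  'd' (pos 3) + 18 = pos 21 = 'v'
  'l' (pos 11) + 18 = pos 3 = 'd'
  'x' (pos 23) + 18 = pos 15 = 'p'
Result: wvdp

wvdp


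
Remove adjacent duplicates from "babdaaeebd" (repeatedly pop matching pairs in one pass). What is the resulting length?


Input: babdaaeebd
Stack-based adjacent duplicate removal:
  Read 'b': push. Stack: b
  Read 'a': push. Stack: ba
  Read 'b': push. Stack: bab
  Read 'd': push. Stack: babd
  Read 'a': push. Stack: babda
  Read 'a': matches stack top 'a' => pop. Stack: babd
  Read 'e': push. Stack: babde
  Read 'e': matches stack top 'e' => pop. Stack: babd
  Read 'b': push. Stack: babdb
  Read 'd': push. Stack: babdbd
Final stack: "babdbd" (length 6)

6


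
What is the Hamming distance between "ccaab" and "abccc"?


Comparing "ccaab" and "abccc" position by position:
  Position 0: 'c' vs 'a' => differ
  Position 1: 'c' vs 'b' => differ
  Position 2: 'a' vs 'c' => differ
  Position 3: 'a' vs 'c' => differ
  Position 4: 'b' vs 'c' => differ
Total differences (Hamming distance): 5

5


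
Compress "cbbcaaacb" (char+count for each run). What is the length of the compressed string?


Input: cbbcaaacb
Runs:
  'c' x 1 => "c1"
  'b' x 2 => "b2"
  'c' x 1 => "c1"
  'a' x 3 => "a3"
  'c' x 1 => "c1"
  'b' x 1 => "b1"
Compressed: "c1b2c1a3c1b1"
Compressed length: 12

12


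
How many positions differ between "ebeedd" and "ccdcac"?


Comparing "ebeedd" and "ccdcac" position by position:
  Position 0: 'e' vs 'c' => DIFFER
  Position 1: 'b' vs 'c' => DIFFER
  Position 2: 'e' vs 'd' => DIFFER
  Position 3: 'e' vs 'c' => DIFFER
  Position 4: 'd' vs 'a' => DIFFER
  Position 5: 'd' vs 'c' => DIFFER
Positions that differ: 6

6


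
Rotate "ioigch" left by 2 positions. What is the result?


Input: "ioigch", rotate left by 2
First 2 characters: "io"
Remaining characters: "igch"
Concatenate remaining + first: "igch" + "io" = "igchio"

igchio


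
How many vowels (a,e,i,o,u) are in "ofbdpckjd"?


Input: ofbdpckjd
Checking each character:
  'o' at position 0: vowel (running total: 1)
  'f' at position 1: consonant
  'b' at position 2: consonant
  'd' at position 3: consonant
  'p' at position 4: consonant
  'c' at position 5: consonant
  'k' at position 6: consonant
  'j' at position 7: consonant
  'd' at position 8: consonant
Total vowels: 1

1


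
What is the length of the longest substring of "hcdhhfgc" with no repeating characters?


Input: "hcdhhfgc"
Sliding window (track last position of each char):
  Position 0 ('h'): window [0,0] length 1 -- new best
  Position 1 ('c'): window [0,1] length 2 -- new best
  Position 2 ('d'): window [0,2] length 3 -- new best
  Position 3 ('h'): repeat (last at 0), move window start to 1
  Position 3 ('h'): window [1,3] length 3
  Position 4 ('h'): repeat (last at 3), move window start to 4
  Position 4 ('h'): window [4,4] length 1
  Position 5 ('f'): window [4,5] length 2
  Position 6 ('g'): window [4,6] length 3
  Position 7 ('c'): window [4,7] length 4 -- new best
Longest substring with no repeats: "hfgc" with length 4

4


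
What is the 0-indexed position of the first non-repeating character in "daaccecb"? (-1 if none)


Input: daaccecb
Character frequencies:
  'a': 2
  'b': 1
  'c': 3
  'd': 1
  'e': 1
Scanning left to right for freq == 1:
  Position 0 ('d'): unique! => answer = 0

0


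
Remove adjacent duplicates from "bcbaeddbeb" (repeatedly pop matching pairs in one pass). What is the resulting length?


Input: bcbaeddbeb
Stack-based adjacent duplicate removal:
  Read 'b': push. Stack: b
  Read 'c': push. Stack: bc
  Read 'b': push. Stack: bcb
  Read 'a': push. Stack: bcba
  Read 'e': push. Stack: bcbae
  Read 'd': push. Stack: bcbaed
  Read 'd': matches stack top 'd' => pop. Stack: bcbae
  Read 'b': push. Stack: bcbaeb
  Read 'e': push. Stack: bcbaebe
  Read 'b': push. Stack: bcbaebeb
Final stack: "bcbaebeb" (length 8)

8


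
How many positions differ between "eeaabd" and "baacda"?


Comparing "eeaabd" and "baacda" position by position:
  Position 0: 'e' vs 'b' => DIFFER
  Position 1: 'e' vs 'a' => DIFFER
  Position 2: 'a' vs 'a' => same
  Position 3: 'a' vs 'c' => DIFFER
  Position 4: 'b' vs 'd' => DIFFER
  Position 5: 'd' vs 'a' => DIFFER
Positions that differ: 5

5


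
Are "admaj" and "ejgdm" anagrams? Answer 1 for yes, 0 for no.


Strings: "admaj", "ejgdm"
Sorted first:  aadjm
Sorted second: degjm
Differ at position 0: 'a' vs 'd' => not anagrams

0


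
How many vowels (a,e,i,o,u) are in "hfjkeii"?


Input: hfjkeii
Checking each character:
  'h' at position 0: consonant
  'f' at position 1: consonant
  'j' at position 2: consonant
  'k' at position 3: consonant
  'e' at position 4: vowel (running total: 1)
  'i' at position 5: vowel (running total: 2)
  'i' at position 6: vowel (running total: 3)
Total vowels: 3

3


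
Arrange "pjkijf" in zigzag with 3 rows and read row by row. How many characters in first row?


Zigzag "pjkijf" into 3 rows:
Placing characters:
  'p' => row 0
  'j' => row 1
  'k' => row 2
  'i' => row 1
  'j' => row 0
  'f' => row 1
Rows:
  Row 0: "pj"
  Row 1: "jif"
  Row 2: "k"
First row length: 2

2


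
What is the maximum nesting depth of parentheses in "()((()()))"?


Input: "()((()()))"
Tracking depth:
  Position 0 '(': depth becomes 1
  Position 1 ')': depth becomes 0
  Position 2 '(': depth becomes 1
  Position 3 '(': depth becomes 2
  Position 4 '(': depth becomes 3
  Position 5 ')': depth becomes 2
  Position 6 '(': depth becomes 3
  Position 7 ')': depth becomes 2
  Position 8 ')': depth becomes 1
  Position 9 ')': depth becomes 0
Maximum depth reached: 3

3


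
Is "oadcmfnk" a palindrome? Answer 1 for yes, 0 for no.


Input: oadcmfnk
Reversed: knfmcdao
  Compare pos 0 ('o') with pos 7 ('k'): MISMATCH
  Compare pos 1 ('a') with pos 6 ('n'): MISMATCH
  Compare pos 2 ('d') with pos 5 ('f'): MISMATCH
  Compare pos 3 ('c') with pos 4 ('m'): MISMATCH
Result: not a palindrome

0


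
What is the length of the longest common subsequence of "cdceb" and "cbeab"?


LCS of "cdceb" and "cbeab"
DP table:
           c    b    e    a    b
      0    0    0    0    0    0
  c   0    1    1    1    1    1
  d   0    1    1    1    1    1
  c   0    1    1    1    1    1
  e   0    1    1    2    2    2
  b   0    1    2    2    2    3
LCS length = dp[5][5] = 3

3


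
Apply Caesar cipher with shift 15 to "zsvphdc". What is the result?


Caesar cipher: shift "zsvphdc" by 15
  'z' (pos 25) + 15 = pos 14 = 'o'
  's' (pos 18) + 15 = pos 7 = 'h'
  'v' (pos 21) + 15 = pos 10 = 'k'
  'p' (pos 15) + 15 = pos 4 = 'e'
  'h' (pos 7) + 15 = pos 22 = 'w'
  'd' (pos 3) + 15 = pos 18 = 's'
  'c' (pos 2) + 15 = pos 17 = 'r'
Result: ohkewsr

ohkewsr


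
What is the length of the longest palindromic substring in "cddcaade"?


Input: "cddcaade"
Checking substrings for palindromes:
  [0:4] "cddc" (len 4) => palindrome
  [1:3] "dd" (len 2) => palindrome
  [4:6] "aa" (len 2) => palindrome
Longest palindromic substring: "cddc" with length 4

4


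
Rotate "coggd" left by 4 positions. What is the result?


Input: "coggd", rotate left by 4
First 4 characters: "cogg"
Remaining characters: "d"
Concatenate remaining + first: "d" + "cogg" = "dcogg"

dcogg


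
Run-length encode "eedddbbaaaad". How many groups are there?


Input: eedddbbaaaad
Scanning for consecutive runs:
  Group 1: 'e' x 2 (positions 0-1)
  Group 2: 'd' x 3 (positions 2-4)
  Group 3: 'b' x 2 (positions 5-6)
  Group 4: 'a' x 4 (positions 7-10)
  Group 5: 'd' x 1 (positions 11-11)
Total groups: 5

5


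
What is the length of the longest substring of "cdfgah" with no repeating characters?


Input: "cdfgah"
Sliding window (track last position of each char):
  Position 0 ('c'): window [0,0] length 1 -- new best
  Position 1 ('d'): window [0,1] length 2 -- new best
  Position 2 ('f'): window [0,2] length 3 -- new best
  Position 3 ('g'): window [0,3] length 4 -- new best
  Position 4 ('a'): window [0,4] length 5 -- new best
  Position 5 ('h'): window [0,5] length 6 -- new best
Longest substring with no repeats: "cdfgah" with length 6

6


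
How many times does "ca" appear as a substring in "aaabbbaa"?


Searching for "ca" in "aaabbbaa"
Scanning each position:
  Position 0: "aa" => no
  Position 1: "aa" => no
  Position 2: "ab" => no
  Position 3: "bb" => no
  Position 4: "bb" => no
  Position 5: "ba" => no
  Position 6: "aa" => no
Total occurrences: 0

0


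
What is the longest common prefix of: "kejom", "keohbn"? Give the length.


Words: kejom, keohbn
  Position 0: all 'k' => match
  Position 1: all 'e' => match
  Position 2: ('j', 'o') => mismatch, stop
LCP = "ke" (length 2)

2


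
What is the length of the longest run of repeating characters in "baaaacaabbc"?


Input: "baaaacaabbc"
Scanning for longest run:
  Position 1 ('a'): new char, reset run to 1
  Position 2 ('a'): continues run of 'a', length=2
  Position 3 ('a'): continues run of 'a', length=3
  Position 4 ('a'): continues run of 'a', length=4
  Position 5 ('c'): new char, reset run to 1
  Position 6 ('a'): new char, reset run to 1
  Position 7 ('a'): continues run of 'a', length=2
  Position 8 ('b'): new char, reset run to 1
  Position 9 ('b'): continues run of 'b', length=2
  Position 10 ('c'): new char, reset run to 1
Longest run: 'a' with length 4

4


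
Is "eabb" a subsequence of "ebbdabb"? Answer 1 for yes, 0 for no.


Check if "eabb" is a subsequence of "ebbdabb"
Greedy scan:
  Position 0 ('e'): matches sub[0] = 'e'
  Position 1 ('b'): no match needed
  Position 2 ('b'): no match needed
  Position 3 ('d'): no match needed
  Position 4 ('a'): matches sub[1] = 'a'
  Position 5 ('b'): matches sub[2] = 'b'
  Position 6 ('b'): matches sub[3] = 'b'
All 4 characters matched => is a subsequence

1


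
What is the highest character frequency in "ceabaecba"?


Input: ceabaecba
Character counts:
  'a': 3
  'b': 2
  'c': 2
  'e': 2
Maximum frequency: 3

3


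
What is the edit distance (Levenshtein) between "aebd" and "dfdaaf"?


Computing edit distance: "aebd" -> "dfdaaf"
DP table:
           d    f    d    a    a    f
      0    1    2    3    4    5    6
  a   1    1    2    3    3    4    5
  e   2    2    2    3    4    4    5
  b   3    3    3    3    4    5    5
  d   4    3    4    3    4    5    6
Edit distance = dp[4][6] = 6

6


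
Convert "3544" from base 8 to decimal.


Input: "3544" in base 8
Positional expansion:
  Digit '3' (value 3) x 8^3 = 1536
  Digit '5' (value 5) x 8^2 = 320
  Digit '4' (value 4) x 8^1 = 32
  Digit '4' (value 4) x 8^0 = 4
Sum = 1892

1892


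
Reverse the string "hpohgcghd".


Input: hpohgcghd
Reading characters right to left:
  Position 8: 'd'
  Position 7: 'h'
  Position 6: 'g'
  Position 5: 'c'
  Position 4: 'g'
  Position 3: 'h'
  Position 2: 'o'
  Position 1: 'p'
  Position 0: 'h'
Reversed: dhgcghoph

dhgcghoph


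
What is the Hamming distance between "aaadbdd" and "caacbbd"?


Comparing "aaadbdd" and "caacbbd" position by position:
  Position 0: 'a' vs 'c' => differ
  Position 1: 'a' vs 'a' => same
  Position 2: 'a' vs 'a' => same
  Position 3: 'd' vs 'c' => differ
  Position 4: 'b' vs 'b' => same
  Position 5: 'd' vs 'b' => differ
  Position 6: 'd' vs 'd' => same
Total differences (Hamming distance): 3

3


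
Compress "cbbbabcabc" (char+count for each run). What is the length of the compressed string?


Input: cbbbabcabc
Runs:
  'c' x 1 => "c1"
  'b' x 3 => "b3"
  'a' x 1 => "a1"
  'b' x 1 => "b1"
  'c' x 1 => "c1"
  'a' x 1 => "a1"
  'b' x 1 => "b1"
  'c' x 1 => "c1"
Compressed: "c1b3a1b1c1a1b1c1"
Compressed length: 16

16


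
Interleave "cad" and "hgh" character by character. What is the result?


Interleaving "cad" and "hgh":
  Position 0: 'c' from first, 'h' from second => "ch"
  Position 1: 'a' from first, 'g' from second => "ag"
  Position 2: 'd' from first, 'h' from second => "dh"
Result: chagdh

chagdh


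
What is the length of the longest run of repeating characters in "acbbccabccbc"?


Input: "acbbccabccbc"
Scanning for longest run:
  Position 1 ('c'): new char, reset run to 1
  Position 2 ('b'): new char, reset run to 1
  Position 3 ('b'): continues run of 'b', length=2
  Position 4 ('c'): new char, reset run to 1
  Position 5 ('c'): continues run of 'c', length=2
  Position 6 ('a'): new char, reset run to 1
  Position 7 ('b'): new char, reset run to 1
  Position 8 ('c'): new char, reset run to 1
  Position 9 ('c'): continues run of 'c', length=2
  Position 10 ('b'): new char, reset run to 1
  Position 11 ('c'): new char, reset run to 1
Longest run: 'b' with length 2

2
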